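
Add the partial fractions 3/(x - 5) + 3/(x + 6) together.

Common denominator (x - 5)(x + 6). Numerator: 3(x + 6) + 3(x - 5) = (3x + 18) + (3x - 15) = 6x + 3
Result: (6x + 3)/[(x - 5)(x + 6)]


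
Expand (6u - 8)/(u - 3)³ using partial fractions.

(6u - 8) = A(u - 3)² + B(u - 3) + C. At u = 3: C = 6·3 - 8 = 10. Coefficients: A = 0, B = 6
Result: 6/(u - 3)² + 10/(u - 3)³


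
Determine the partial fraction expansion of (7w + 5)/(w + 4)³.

(7w + 5) = α(w + 4)² + β(w + 4) + γ. At w = -4: γ = 7·(-4) + 5 = -23. Coefficients: α = 0, β = 7
Result: 7/(w + 4)² - 23/(w + 4)³


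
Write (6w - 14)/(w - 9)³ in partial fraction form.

(6w - 14) = A(w - 9)² + B(w - 9) + C. At w = 9: C = 6·9 - 14 = 40. Coefficients: A = 0, B = 6
Result: 6/(w - 9)² + 40/(w - 9)³


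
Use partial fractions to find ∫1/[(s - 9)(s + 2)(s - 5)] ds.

Cover-up: α = 1/44, β = 1/77, γ = -1/28. Decomposition: (1/44)/(s - 9) + (1/77)/(s + 2) - (1/28)/(s - 5). Integrate each term: (1/44) ln|(s - 9)| + (1/77) ln|(s + 2)| - (1/28) ln|(s - 5)| + C


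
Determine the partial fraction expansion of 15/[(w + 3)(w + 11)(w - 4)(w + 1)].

Using Heaviside cover-up: (15/112)/(w + 3) - (1/80)/(w + 11) + (1/35)/(w - 4) - (3/20)/(w + 1)


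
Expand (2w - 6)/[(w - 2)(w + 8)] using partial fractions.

At w=2: α = (2·2 - 6)/(2 + 8) = -1/5. At w=-8: β = (2·(-8) - 6)/(-8 - 2) = 11/5
Result: (-1/5)/(w - 2) + (11/5)/(w + 8)


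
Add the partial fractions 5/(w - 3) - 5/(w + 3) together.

Common denominator (w - 3)(w + 3). Numerator: 5(w + 3) - 5(w - 3) = (5w + 15) - (5w - 15) = 30
Result: (30)/[(w - 3)(w + 3)]


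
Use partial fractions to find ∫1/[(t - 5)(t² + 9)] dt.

Cover-up at t=5: A = 1/(5²+9) = 1/34. Coeff matching: B = -1/34, C = -5/34. Decomposition: (1/34)/(t - 5) - ((1/34)t + 5/34)/(t² + 9). Integrate: linear → ln, quadratic → (1/2)ln + arctan: (1/34) ln|(t - 5)| - (1/68) ln(t² + 9) - (5/102) arctan(t/3) + C


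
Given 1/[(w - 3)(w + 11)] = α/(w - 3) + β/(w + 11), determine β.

Cover-up at w = -11: β = 1/(-11 - 3) = -1/14


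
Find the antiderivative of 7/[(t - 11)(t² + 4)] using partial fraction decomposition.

Cover-up at t=11: P = 7/(11²+4) = 7/125. Coeff matching: Q = -7/125, R = -77/125. Decomposition: (7/125)/(t - 11) - ((7/125)t + 77/125)/(t² + 4). Integrate: linear → ln, quadratic → (1/2)ln + arctan: (7/125) ln|(t - 11)| - (7/250) ln(t² + 4) - (77/250) arctan(t/2) + C


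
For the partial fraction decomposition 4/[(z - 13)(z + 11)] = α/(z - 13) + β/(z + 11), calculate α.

Cover-up at z = 13: α = 4/(13 + 11) = 4/24 = 1/6


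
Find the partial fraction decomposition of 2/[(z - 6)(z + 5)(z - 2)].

Using cover-up method: A = 1/22, B = 2/77, C = -1/14
Result: (1/22)/(z - 6) + (2/77)/(z + 5) - (1/14)/(z - 2)


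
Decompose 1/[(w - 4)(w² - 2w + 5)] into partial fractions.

Cover-up at w = 4: α = 1/(4² - 2·4 + 5) = 1/13. Then β = -α = -1/13, γ = -α·(-2 + 4) = -2/13
Result: (1/13)/(w - 4) - ((1/13)w + 2/13)/(w² - 2w + 5)


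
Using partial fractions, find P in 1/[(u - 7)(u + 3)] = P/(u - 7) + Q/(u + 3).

Cover-up at u = 7: P = 1/(7 + 3) = 1/10


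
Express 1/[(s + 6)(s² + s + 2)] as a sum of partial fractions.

Cover-up at s = -6: A = 1/((-6)² + 1·(-6) + 2) = 1/32. Then B = -A = -1/32, C = -A·(1 - 6) = 5/32
Result: (1/32)/(s + 6) - ((1/32)s - 5/32)/(s² + s + 2)


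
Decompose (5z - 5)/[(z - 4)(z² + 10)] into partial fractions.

At z=4: α = (5·4 - 5)/(4² + 10) = 15/26. β = -α = -15/26, γ = 5 - 4·α = 35/13
Result: (15/26)/(z - 4) - ((15/26)z - 35/13)/(z² + 10)


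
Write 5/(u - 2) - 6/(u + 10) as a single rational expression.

Common denominator (u - 2)(u + 10). Numerator: 5(u + 10) - 6(u - 2) = (5u + 50) - (6u - 12) = -u + 62
Result: (-u + 62)/[(u - 2)(u + 10)]


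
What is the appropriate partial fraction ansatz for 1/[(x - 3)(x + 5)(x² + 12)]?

Two linear + quadratic: α/(x - 3) + β/(x + 5) + (γx + δ)/(x² + 12)


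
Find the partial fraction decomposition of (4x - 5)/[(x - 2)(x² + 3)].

At x=2: P = (4·2 - 5)/(2² + 3) = 3/7. Q = -P = -3/7, R = 4 - 2·P = 22/7
Result: (3/7)/(x - 2) - ((3/7)x - 22/7)/(x² + 3)


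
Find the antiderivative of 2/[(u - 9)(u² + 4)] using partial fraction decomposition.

Cover-up at u=9: P = 2/(9²+4) = 2/85. Coeff matching: Q = -2/85, R = -18/85. Decomposition: (2/85)/(u - 9) - ((2/85)u + 18/85)/(u² + 4). Integrate: linear → ln, quadratic → (1/2)ln + arctan: (2/85) ln|(u - 9)| - (1/85) ln(u² + 4) - (9/85) arctan(u/2) + C


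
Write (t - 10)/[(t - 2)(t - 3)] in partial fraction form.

At t=2: A = (1·2 - 10)/(2 - 3) = 8. At t=3: B = (1·3 - 10)/(3 - 2) = -7
Result: 8/(t - 2) - 7/(t - 3)


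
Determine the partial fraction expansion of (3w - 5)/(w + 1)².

(3w - 5) = A(w + 1) + B. At w = -1: B = 3·(-1) - 5 = -8. Coeff of w: A = 3
Result: 3/(w + 1) - 8/(w + 1)²


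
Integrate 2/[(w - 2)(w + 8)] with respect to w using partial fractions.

Decompose: 2/[(w - 2)(w + 8)] = (1/5)/(w - 2) - (1/5)/(w + 8). Integrate each term: (1/5) ln|(w - 2)| - (1/5) ln|(w + 8)| + C


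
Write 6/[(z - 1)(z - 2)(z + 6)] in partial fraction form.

Using cover-up method: P = -6/7, Q = 3/4, R = 3/28
Result: (-6/7)/(z - 1) + (3/4)/(z - 2) + (3/28)/(z + 6)


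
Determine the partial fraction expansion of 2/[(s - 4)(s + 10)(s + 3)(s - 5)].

Using Heaviside cover-up: (-1/49)/(s - 4) - (1/735)/(s + 10) + (1/196)/(s + 3) + (1/60)/(s - 5)


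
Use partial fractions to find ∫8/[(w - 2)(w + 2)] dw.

Decompose: 8/[(w - 2)(w + 2)] = 2/(w - 2) - 2/(w + 2). Integrate each term: 2 ln|(w - 2)| - 2 ln|(w + 2)| + C


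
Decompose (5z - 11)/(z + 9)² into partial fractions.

(5z - 11) = A(z + 9) + B. At z = -9: B = 5·(-9) - 11 = -56. Coeff of z: A = 5
Result: 5/(z + 9) - 56/(z + 9)²


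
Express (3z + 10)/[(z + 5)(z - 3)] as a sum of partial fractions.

At z=-5: α = (3·(-5) + 10)/(-5 - 3) = 5/8. At z=3: β = (3·3 + 10)/(3 + 5) = 19/8
Result: (5/8)/(z + 5) + (19/8)/(z - 3)


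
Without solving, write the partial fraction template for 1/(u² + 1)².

Repeated quadratic factor: (Pu + Q)/(u² + 1) + (Ru + S)/(u² + 1)²


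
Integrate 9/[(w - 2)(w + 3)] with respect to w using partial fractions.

Decompose: 9/[(w - 2)(w + 3)] = (9/5)/(w - 2) - (9/5)/(w + 3). Integrate each term: (9/5) ln|(w - 2)| - (9/5) ln|(w + 3)| + C


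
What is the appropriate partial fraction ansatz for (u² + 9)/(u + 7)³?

Repeated linear factor (power 3): A/(u + 7) + B/(u + 7)² + C/(u + 7)³


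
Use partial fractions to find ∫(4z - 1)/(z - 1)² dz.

Decompose: P = 4, Q = 4·1 - 1 = 3, so (4z - 1)/(z - 1)² = 4/(z - 1) + 3/(z - 1)². Integrate: ∫ P/(z - 1) dz = 4 ln|(z - 1)|; ∫ Q/(z - 1)² dz = -3/(z - 1). Sum: 4 ln|(z - 1)| - 3/(z - 1) + C


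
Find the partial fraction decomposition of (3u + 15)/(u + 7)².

(3u + 15) = A(u + 7) + B. At u = -7: B = 3·(-7) + 15 = -6. Coeff of u: A = 3
Result: 3/(u + 7) - 6/(u + 7)²


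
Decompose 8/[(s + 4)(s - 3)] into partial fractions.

8/(s + 4)(s - 3) = A/(s + 4) + B/(s - 3). A = 8/(-4 - 3) = -8/7, B = 8/(3 + 4) = 8/7
Result: (-8/7)/(s + 4) + (8/7)/(s - 3)


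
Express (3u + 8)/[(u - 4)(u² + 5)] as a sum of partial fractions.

At u=4: α = (3·4 + 8)/(4² + 5) = 20/21. β = -α = -20/21, γ = 3 - 4·α = -17/21
Result: (20/21)/(u - 4) - ((20/21)u + 17/21)/(u² + 5)


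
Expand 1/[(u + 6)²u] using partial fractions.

Cover-up at u=0: C = 1/(0 + 6)² = 1/36. Cover-up at u=-6: B = 1/(-6 - 0) = -1/6. Comparing u² coeff: A = -C = -1/36
Result: (-1/36)/(u + 6) - (1/6)/(u + 6)² + (1/36)/u


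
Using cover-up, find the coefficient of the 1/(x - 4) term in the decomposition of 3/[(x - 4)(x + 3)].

Cover (x - 4), set x=4: 3/((x + 3) at x=4) = 3/(7) = 3/7


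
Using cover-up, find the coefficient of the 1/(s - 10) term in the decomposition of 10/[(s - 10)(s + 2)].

Cover (s - 10), set s=10: 10/((s + 2) at s=10) = 10/(12) = 5/6


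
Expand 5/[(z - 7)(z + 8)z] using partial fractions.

Using cover-up method: α = 1/21, β = 1/24, γ = -5/56
Result: (1/21)/(z - 7) + (1/24)/(z + 8) - (5/56)/z


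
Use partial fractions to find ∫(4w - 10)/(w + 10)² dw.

Decompose: A = 4, B = 4·(-10) - 10 = -50, so (4w - 10)/(w + 10)² = 4/(w + 10) - 50/(w + 10)². Integrate: ∫ A/(w + 10) dw = 4 ln|(w + 10)|; ∫ B/(w + 10)² dw = 50/(w + 10). Sum: 4 ln|(w + 10)| + 50/(w + 10) + C


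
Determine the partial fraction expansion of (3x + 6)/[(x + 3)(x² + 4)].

At x=-3: P = (3·(-3) + 6)/((-3)² + 4) = -3/13. Q = -P = 3/13, R = 3 - (-3)·P = 30/13
Result: (-3/13)/(x + 3) + ((3/13)x + 30/13)/(x² + 4)


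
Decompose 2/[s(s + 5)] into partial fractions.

2/s(s + 5) = α/s + β/(s + 5). α = 2/(0 + 5) = 2/5, β = 2/(-5 - 0) = -2/5
Result: (2/5)/s - (2/5)/(s + 5)


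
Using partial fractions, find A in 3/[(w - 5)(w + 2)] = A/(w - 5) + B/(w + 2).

Cover-up at w = 5: A = 3/(5 + 2) = 3/7


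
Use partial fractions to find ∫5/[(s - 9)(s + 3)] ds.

Decompose: 5/[(s - 9)(s + 3)] = (5/12)/(s - 9) - (5/12)/(s + 3). Integrate each term: (5/12) ln|(s - 9)| - (5/12) ln|(s + 3)| + C


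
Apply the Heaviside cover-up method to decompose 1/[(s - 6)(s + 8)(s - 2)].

Cover (s - 6), s=6: A = 1/[(6 + 8)(6 - 2)] = 1/56. Cover (s + 8), s=-8: B = 1/[(-8 - 6)(-8 - 2)] = 1/140. Cover (s - 2), s=2: C = 1/[(2 - 6)(2 + 8)] = -1/40.
Result: (1/56)/(s - 6) + (1/140)/(s + 8) - (1/40)/(s - 2)


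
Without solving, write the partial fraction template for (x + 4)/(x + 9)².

Repeated linear factor: A/(x + 9) + B/(x + 9)²


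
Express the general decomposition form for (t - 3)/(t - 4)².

Repeated linear factor: A/(t - 4) + B/(t - 4)²


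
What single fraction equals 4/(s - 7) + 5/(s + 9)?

Common denominator (s - 7)(s + 9). Numerator: 4(s + 9) + 5(s - 7) = (4s + 36) + (5s - 35) = 9s + 1
Result: (9s + 1)/[(s - 7)(s + 9)]


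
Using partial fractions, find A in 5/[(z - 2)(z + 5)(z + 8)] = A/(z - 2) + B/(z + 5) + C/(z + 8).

Cover-up at z = 2: A = 5/[(2 + 5)(2 + 8)] = 5/[(7)(10)] = 5/70 = 1/14


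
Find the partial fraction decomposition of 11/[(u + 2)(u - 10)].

11/(u + 2)(u - 10) = P/(u + 2) + Q/(u - 10). P = 11/(-2 - 10) = -11/12, Q = 11/(10 + 2) = 11/12
Result: (-11/12)/(u + 2) + (11/12)/(u - 10)


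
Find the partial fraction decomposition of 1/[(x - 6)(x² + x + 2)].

Cover-up at x = 6: P = 1/(6² + 1·6 + 2) = 1/44. Then Q = -P = -1/44, R = -P·(1 + 6) = -7/44
Result: (1/44)/(x - 6) - ((1/44)x + 7/44)/(x² + x + 2)


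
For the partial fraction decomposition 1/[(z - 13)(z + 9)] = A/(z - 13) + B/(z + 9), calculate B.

Cover-up at z = -9: B = 1/(-9 - 13) = -1/22


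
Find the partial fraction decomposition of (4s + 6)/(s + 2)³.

(4s + 6) = A(s + 2)² + B(s + 2) + C. At s = -2: C = 4·(-2) + 6 = -2. Coefficients: A = 0, B = 4
Result: 4/(s + 2)² - 2/(s + 2)³


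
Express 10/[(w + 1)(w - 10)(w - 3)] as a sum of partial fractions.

Using cover-up method: P = 5/22, Q = 10/77, R = -5/14
Result: (5/22)/(w + 1) + (10/77)/(w - 10) - (5/14)/(w - 3)


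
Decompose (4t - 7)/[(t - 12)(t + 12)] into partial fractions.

At t=12: A = (4·12 - 7)/(12 + 12) = 41/24. At t=-12: B = (4·(-12) - 7)/(-12 - 12) = 55/24
Result: (41/24)/(t - 12) + (55/24)/(t + 12)


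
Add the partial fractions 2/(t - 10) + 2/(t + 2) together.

Common denominator (t - 10)(t + 2). Numerator: 2(t + 2) + 2(t - 10) = (2t + 4) + (2t - 20) = 4t - 16
Result: (4t - 16)/[(t - 10)(t + 2)]


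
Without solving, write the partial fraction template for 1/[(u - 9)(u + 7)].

Distinct linear factors: P/(u - 9) + Q/(u + 7)


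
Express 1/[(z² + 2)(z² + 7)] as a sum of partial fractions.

Coefficient matching gives A = C = 0, B = 1/(7-2) = 1/5, D = -B = -1/5
Result: (1/5)/(z² + 2) - (1/5)/(z² + 7)


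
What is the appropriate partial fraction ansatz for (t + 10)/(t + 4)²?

Repeated linear factor: P/(t + 4) + Q/(t + 4)²


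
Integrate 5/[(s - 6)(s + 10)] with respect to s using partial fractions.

Decompose: 5/[(s - 6)(s + 10)] = (5/16)/(s - 6) - (5/16)/(s + 10). Integrate each term: (5/16) ln|(s - 6)| - (5/16) ln|(s + 10)| + C


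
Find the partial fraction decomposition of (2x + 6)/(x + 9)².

(2x + 6) = A(x + 9) + B. At x = -9: B = 2·(-9) + 6 = -12. Coeff of x: A = 2
Result: 2/(x + 9) - 12/(x + 9)²


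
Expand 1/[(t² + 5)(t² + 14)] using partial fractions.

Coefficient matching gives α = γ = 0, β = 1/(14-5) = 1/9, δ = -β = -1/9
Result: (1/9)/(t² + 5) - (1/9)/(t² + 14)


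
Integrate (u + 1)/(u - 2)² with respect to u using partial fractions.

Decompose: P = 1, Q = 1·2 + 1 = 3, so (u + 1)/(u - 2)² = 1/(u - 2) + 3/(u - 2)². Integrate: ∫ P/(u - 2) du = ln|(u - 2)|; ∫ Q/(u - 2)² du = -3/(u - 2). Sum: ln|(u - 2)| - 3/(u - 2) + C


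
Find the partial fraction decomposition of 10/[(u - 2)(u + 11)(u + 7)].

Using cover-up method: A = 10/117, B = 5/26, C = -5/18
Result: (10/117)/(u - 2) + (5/26)/(u + 11) - (5/18)/(u + 7)


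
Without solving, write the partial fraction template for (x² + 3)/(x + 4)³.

Repeated linear factor (power 3): A/(x + 4) + B/(x + 4)² + C/(x + 4)³


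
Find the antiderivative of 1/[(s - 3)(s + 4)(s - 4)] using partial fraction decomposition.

Cover-up: α = -1/7, β = 1/56, γ = 1/8. Decomposition: (-1/7)/(s - 3) + (1/56)/(s + 4) + (1/8)/(s - 4). Integrate each term: (-1/7) ln|(s - 3)| + (1/56) ln|(s + 4)| + (1/8) ln|(s - 4)| + C


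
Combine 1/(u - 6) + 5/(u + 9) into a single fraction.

Common denominator (u - 6)(u + 9). Numerator: 1(u + 9) + 5(u - 6) = (u + 9) + (5u - 30) = 6u - 21
Result: (6u - 21)/[(u - 6)(u + 9)]


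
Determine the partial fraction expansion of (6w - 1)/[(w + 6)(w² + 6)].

At w=-6: A = (6·(-6) - 1)/((-6)² + 6) = -37/42. B = -A = 37/42, C = 6 - (-6)·A = 5/7
Result: (-37/42)/(w + 6) + ((37/42)w + 5/7)/(w² + 6)


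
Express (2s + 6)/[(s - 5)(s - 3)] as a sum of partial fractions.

At s=5: α = (2·5 + 6)/(5 - 3) = 8. At s=3: β = (2·3 + 6)/(3 - 5) = -6
Result: 8/(s - 5) - 6/(s - 3)


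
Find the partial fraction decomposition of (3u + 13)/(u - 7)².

(3u + 13) = α(u - 7) + β. At u = 7: β = 3·7 + 13 = 34. Coeff of u: α = 3
Result: 3/(u - 7) + 34/(u - 7)²


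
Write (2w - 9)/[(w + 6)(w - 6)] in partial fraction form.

At w=-6: α = (2·(-6) - 9)/(-6 - 6) = 7/4. At w=6: β = (2·6 - 9)/(6 + 6) = 1/4
Result: (7/4)/(w + 6) + (1/4)/(w - 6)


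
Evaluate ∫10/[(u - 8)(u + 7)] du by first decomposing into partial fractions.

Decompose: 10/[(u - 8)(u + 7)] = (2/3)/(u - 8) - (2/3)/(u + 7). Integrate each term: (2/3) ln|(u - 8)| - (2/3) ln|(u + 7)| + C


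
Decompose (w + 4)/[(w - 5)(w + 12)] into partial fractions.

At w=5: P = (1·5 + 4)/(5 + 12) = 9/17. At w=-12: Q = (1·(-12) + 4)/(-12 - 5) = 8/17
Result: (9/17)/(w - 5) + (8/17)/(w + 12)


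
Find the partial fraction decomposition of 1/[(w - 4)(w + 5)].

1/(w - 4)(w + 5) = P/(w - 4) + Q/(w + 5). P = 1/(4 + 5) = 1/9, Q = 1/(-5 - 4) = -1/9
Result: (1/9)/(w - 4) - (1/9)/(w + 5)


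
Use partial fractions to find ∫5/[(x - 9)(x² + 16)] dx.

Cover-up at x=9: α = 5/(9²+16) = 5/97. Coeff matching: β = -5/97, γ = -45/97. Decomposition: (5/97)/(x - 9) - ((5/97)x + 45/97)/(x² + 16). Integrate: linear → ln, quadratic → (1/2)ln + arctan: (5/97) ln|(x - 9)| - (5/194) ln(x² + 16) - (45/388) arctan(x/4) + C


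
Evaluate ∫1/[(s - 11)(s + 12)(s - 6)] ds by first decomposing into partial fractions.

Cover-up: α = 1/115, β = 1/414, γ = -1/90. Decomposition: (1/115)/(s - 11) + (1/414)/(s + 12) - (1/90)/(s - 6). Integrate each term: (1/115) ln|(s - 11)| + (1/414) ln|(s + 12)| - (1/90) ln|(s - 6)| + C


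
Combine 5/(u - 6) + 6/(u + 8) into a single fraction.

Common denominator (u - 6)(u + 8). Numerator: 5(u + 8) + 6(u - 6) = (5u + 40) + (6u - 36) = 11u + 4
Result: (11u + 4)/[(u - 6)(u + 8)]


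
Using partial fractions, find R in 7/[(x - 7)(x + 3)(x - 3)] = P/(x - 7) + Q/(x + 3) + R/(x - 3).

Cover-up at x = 3: R = 7/[(3 - 7)(3 + 3)] = 7/[(-4)(6)] = -7/24


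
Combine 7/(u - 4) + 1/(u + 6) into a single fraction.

Common denominator (u - 4)(u + 6). Numerator: 7(u + 6) + 1(u - 4) = (7u + 42) + (u - 4) = 8u + 38
Result: (8u + 38)/[(u - 4)(u + 6)]


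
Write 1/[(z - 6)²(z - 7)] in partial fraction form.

Cover-up at z=7: C = 1/(7 - 6)² = 1. Cover-up at z=6: B = 1/(6 - 7) = -1. Comparing z² coeff: A = -C = -1
Result: -1/(z - 6) - 1/(z - 6)² + 1/(z - 7)


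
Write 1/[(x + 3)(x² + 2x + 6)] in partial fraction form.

Cover-up at x = -3: P = 1/((-3)² + 2·(-3) + 6) = 1/9. Then Q = -P = -1/9, R = -P·(2 - 3) = 1/9
Result: (1/9)/(x + 3) - ((1/9)x - 1/9)/(x² + 2x + 6)


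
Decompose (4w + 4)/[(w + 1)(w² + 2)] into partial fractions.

At w=-1: P = (4·(-1) + 4)/((-1)² + 2) = 0. Q = -P = 0, R = 4 - (-1)·P = 4
Result: (4)/(w² + 2)


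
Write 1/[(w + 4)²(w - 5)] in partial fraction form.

Cover-up at w=5: R = 1/(5 + 4)² = 1/81. Cover-up at w=-4: Q = 1/(-4 - 5) = -1/9. Comparing w² coeff: P = -R = -1/81
Result: (-1/81)/(w + 4) - (1/9)/(w + 4)² + (1/81)/(w - 5)


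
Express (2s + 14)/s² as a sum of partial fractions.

(2s + 14) = As + B. At s = 0: B = 2·0 + 14 = 14. Coeff of s: A = 2
Result: 2/s + 14/s²


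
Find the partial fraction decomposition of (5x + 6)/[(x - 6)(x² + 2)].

At x=6: A = (5·6 + 6)/(6² + 2) = 18/19. B = -A = -18/19, C = 5 - 6·A = -13/19
Result: (18/19)/(x - 6) - ((18/19)x + 13/19)/(x² + 2)


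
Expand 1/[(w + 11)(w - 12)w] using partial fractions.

Using cover-up method: P = 1/253, Q = 1/276, R = -1/132
Result: (1/253)/(w + 11) + (1/276)/(w - 12) - (1/132)/w


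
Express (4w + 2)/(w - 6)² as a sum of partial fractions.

(4w + 2) = P(w - 6) + Q. At w = 6: Q = 4·6 + 2 = 26. Coeff of w: P = 4
Result: 4/(w - 6) + 26/(w - 6)²


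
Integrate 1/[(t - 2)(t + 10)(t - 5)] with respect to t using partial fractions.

Cover-up: P = -1/36, Q = 1/180, R = 1/45. Decomposition: (-1/36)/(t - 2) + (1/180)/(t + 10) + (1/45)/(t - 5). Integrate each term: (-1/36) ln|(t - 2)| + (1/180) ln|(t + 10)| + (1/45) ln|(t - 5)| + C


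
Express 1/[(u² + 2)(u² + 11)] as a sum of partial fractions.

Coefficient matching gives P = R = 0, Q = 1/(11-2) = 1/9, S = -Q = -1/9
Result: (1/9)/(u² + 2) - (1/9)/(u² + 11)


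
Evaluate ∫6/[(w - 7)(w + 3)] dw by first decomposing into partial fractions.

Decompose: 6/[(w - 7)(w + 3)] = (3/5)/(w - 7) - (3/5)/(w + 3). Integrate each term: (3/5) ln|(w - 7)| - (3/5) ln|(w + 3)| + C


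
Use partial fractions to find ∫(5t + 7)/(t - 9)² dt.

Decompose: A = 5, B = 5·9 + 7 = 52, so (5t + 7)/(t - 9)² = 5/(t - 9) + 52/(t - 9)². Integrate: ∫ A/(t - 9) dt = 5 ln|(t - 9)|; ∫ B/(t - 9)² dt = -52/(t - 9). Sum: 5 ln|(t - 9)| - 52/(t - 9) + C


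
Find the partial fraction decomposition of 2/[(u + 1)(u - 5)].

2/(u + 1)(u - 5) = α/(u + 1) + β/(u - 5). α = 2/(-1 - 5) = -1/3, β = 2/(5 + 1) = 1/3
Result: (-1/3)/(u + 1) + (1/3)/(u - 5)


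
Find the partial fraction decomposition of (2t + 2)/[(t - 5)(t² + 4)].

At t=5: α = (2·5 + 2)/(5² + 4) = 12/29. β = -α = -12/29, γ = 2 - 5·α = -2/29
Result: (12/29)/(t - 5) - ((12/29)t + 2/29)/(t² + 4)


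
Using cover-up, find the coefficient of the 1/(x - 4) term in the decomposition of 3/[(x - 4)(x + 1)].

Cover (x - 4), set x=4: 3/((x + 1) at x=4) = 3/(5) = 3/5


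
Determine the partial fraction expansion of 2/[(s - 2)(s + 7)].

2/(s - 2)(s + 7) = α/(s - 2) + β/(s + 7). α = 2/(2 + 7) = 2/9, β = 2/(-7 - 2) = -2/9
Result: (2/9)/(s - 2) - (2/9)/(s + 7)


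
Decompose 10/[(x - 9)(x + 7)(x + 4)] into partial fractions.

Using cover-up method: P = 5/104, Q = 5/24, R = -10/39
Result: (5/104)/(x - 9) + (5/24)/(x + 7) - (10/39)/(x + 4)


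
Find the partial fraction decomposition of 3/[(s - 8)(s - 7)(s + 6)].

Using cover-up method: P = 3/14, Q = -3/13, R = 3/182
Result: (3/14)/(s - 8) - (3/13)/(s - 7) + (3/182)/(s + 6)


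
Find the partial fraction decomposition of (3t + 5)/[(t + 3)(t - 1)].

At t=-3: α = (3·(-3) + 5)/(-3 - 1) = 1. At t=1: β = (3·1 + 5)/(1 + 3) = 2
Result: 1/(t + 3) + 2/(t - 1)


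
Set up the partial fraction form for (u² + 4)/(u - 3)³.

Repeated linear factor (power 3): α/(u - 3) + β/(u - 3)² + γ/(u - 3)³


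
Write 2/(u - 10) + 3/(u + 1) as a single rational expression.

Common denominator (u - 10)(u + 1). Numerator: 2(u + 1) + 3(u - 10) = (2u + 2) + (3u - 30) = 5u - 28
Result: (5u - 28)/[(u - 10)(u + 1)]


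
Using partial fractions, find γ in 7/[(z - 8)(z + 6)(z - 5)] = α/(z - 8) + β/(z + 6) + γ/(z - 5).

Cover-up at z = 5: γ = 7/[(5 - 8)(5 + 6)] = 7/[(-3)(11)] = -7/33


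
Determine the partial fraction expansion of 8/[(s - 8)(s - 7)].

8/(s - 8)(s - 7) = A/(s - 8) + B/(s - 7). A = 8/(8 - 7) = 8, B = 8/(7 - 8) = -8
Result: 8/(s - 8) - 8/(s - 7)


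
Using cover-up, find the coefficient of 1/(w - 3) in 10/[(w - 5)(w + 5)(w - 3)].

Cover (w - 3), set w=3: 10/[(3 - 5)(3 + 5)] = -5/8


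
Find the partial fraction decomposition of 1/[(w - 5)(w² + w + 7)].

Cover-up at w = 5: A = 1/(5² + 1·5 + 7) = 1/37. Then B = -A = -1/37, C = -A·(1 + 5) = -6/37
Result: (1/37)/(w - 5) - ((1/37)w + 6/37)/(w² + w + 7)


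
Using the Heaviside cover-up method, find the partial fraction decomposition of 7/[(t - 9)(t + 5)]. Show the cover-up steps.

Cover (t - 9): set t=9, get α = 7/(9 + 5) = 1/2. Cover (t + 5): set t=-5, get β = 7/(-5 - 9) = -1/2.
Result: (1/2)/(t - 9) - (1/2)/(t + 5)


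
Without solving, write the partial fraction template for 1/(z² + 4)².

Repeated quadratic factor: (αz + β)/(z² + 4) + (γz + δ)/(z² + 4)²


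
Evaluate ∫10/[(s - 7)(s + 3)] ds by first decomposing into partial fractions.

Decompose: 10/[(s - 7)(s + 3)] = 1/(s - 7) - 1/(s + 3). Integrate each term: ln|(s - 7)| - ln|(s + 3)| + C


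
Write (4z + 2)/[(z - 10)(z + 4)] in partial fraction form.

At z=10: P = (4·10 + 2)/(10 + 4) = 3. At z=-4: Q = (4·(-4) + 2)/(-4 - 10) = 1
Result: 3/(z - 10) + 1/(z + 4)


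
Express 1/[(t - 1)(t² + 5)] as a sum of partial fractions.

Cover-up at t = 1: A = 1/(1² + 5) = 1/6. Then B = -A = -1/6, C = -A·(0 + 1) = -1/6
Result: (1/6)/(t - 1) - ((1/6)t + 1/6)/(t² + 5)


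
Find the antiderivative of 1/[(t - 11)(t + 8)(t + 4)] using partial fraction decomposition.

Cover-up: A = 1/285, B = 1/76, C = -1/60. Decomposition: (1/285)/(t - 11) + (1/76)/(t + 8) - (1/60)/(t + 4). Integrate each term: (1/285) ln|(t - 11)| + (1/76) ln|(t + 8)| - (1/60) ln|(t + 4)| + C


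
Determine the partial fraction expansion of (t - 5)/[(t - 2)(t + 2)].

At t=2: α = (1·2 - 5)/(2 + 2) = -3/4. At t=-2: β = (1·(-2) - 5)/(-2 - 2) = 7/4
Result: (-3/4)/(t - 2) + (7/4)/(t + 2)


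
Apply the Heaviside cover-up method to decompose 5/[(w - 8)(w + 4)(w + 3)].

Cover (w - 8), w=8: A = 5/[(8 + 4)(8 + 3)] = 5/132. Cover (w + 4), w=-4: B = 5/[(-4 - 8)(-4 + 3)] = 5/12. Cover (w + 3), w=-3: C = 5/[(-3 - 8)(-3 + 4)] = -5/11.
Result: (5/132)/(w - 8) + (5/12)/(w + 4) - (5/11)/(w + 3)


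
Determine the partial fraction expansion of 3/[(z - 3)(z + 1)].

3/(z - 3)(z + 1) = α/(z - 3) + β/(z + 1). α = 3/(3 + 1) = 3/4, β = 3/(-1 - 3) = -3/4
Result: (3/4)/(z - 3) - (3/4)/(z + 1)


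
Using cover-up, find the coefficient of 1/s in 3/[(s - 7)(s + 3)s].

Cover s, set s=0: 3/[(0 - 7)(0 + 3)] = -1/7


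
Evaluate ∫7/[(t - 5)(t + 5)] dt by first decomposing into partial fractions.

Decompose: 7/[(t - 5)(t + 5)] = (7/10)/(t - 5) - (7/10)/(t + 5). Integrate each term: (7/10) ln|(t - 5)| - (7/10) ln|(t + 5)| + C


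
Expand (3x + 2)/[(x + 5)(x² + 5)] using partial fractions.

At x=-5: α = (3·(-5) + 2)/((-5)² + 5) = -13/30. β = -α = 13/30, γ = 3 - (-5)·α = 5/6
Result: (-13/30)/(x + 5) + ((13/30)x + 5/6)/(x² + 5)


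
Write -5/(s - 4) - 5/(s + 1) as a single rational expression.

Common denominator (s - 4)(s + 1). Numerator: -5(s + 1) - 5(s - 4) = (-5s - 5) - (5s - 20) = -10s + 15
Result: (-10s + 15)/[(s - 4)(s + 1)]


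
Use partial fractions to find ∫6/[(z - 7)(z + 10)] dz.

Decompose: 6/[(z - 7)(z + 10)] = (6/17)/(z - 7) - (6/17)/(z + 10). Integrate each term: (6/17) ln|(z - 7)| - (6/17) ln|(z + 10)| + C


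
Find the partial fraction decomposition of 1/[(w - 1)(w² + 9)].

Cover-up at w = 1: P = 1/(1² + 9) = 1/10. Then Q = -P = -1/10, R = -P·(0 + 1) = -1/10
Result: (1/10)/(w - 1) - ((1/10)w + 1/10)/(w² + 9)


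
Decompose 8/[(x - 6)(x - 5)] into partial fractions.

8/(x - 6)(x - 5) = α/(x - 6) + β/(x - 5). α = 8/(6 - 5) = 8, β = 8/(5 - 6) = -8
Result: 8/(x - 6) - 8/(x - 5)


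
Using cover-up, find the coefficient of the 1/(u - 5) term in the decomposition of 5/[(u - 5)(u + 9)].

Cover (u - 5), set u=5: 5/((u + 9) at u=5) = 5/(14) = 5/14


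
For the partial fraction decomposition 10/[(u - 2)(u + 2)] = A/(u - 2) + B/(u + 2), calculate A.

Cover-up at u = 2: A = 10/(2 + 2) = 10/4 = 5/2


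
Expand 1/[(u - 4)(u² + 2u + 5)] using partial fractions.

Cover-up at u = 4: P = 1/(4² + 2·4 + 5) = 1/29. Then Q = -P = -1/29, R = -P·(2 + 4) = -6/29
Result: (1/29)/(u - 4) - ((1/29)u + 6/29)/(u² + 2u + 5)


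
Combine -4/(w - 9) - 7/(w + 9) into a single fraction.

Common denominator (w - 9)(w + 9). Numerator: -4(w + 9) - 7(w - 9) = (-4w - 36) - (7w - 63) = -11w + 27
Result: (-11w + 27)/[(w - 9)(w + 9)]


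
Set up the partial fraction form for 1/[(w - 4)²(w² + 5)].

Repeated linear + quadratic: P/(w - 4) + Q/(w - 4)² + (Rw + S)/(w² + 5)


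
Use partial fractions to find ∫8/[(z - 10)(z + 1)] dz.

Decompose: 8/[(z - 10)(z + 1)] = (8/11)/(z - 10) - (8/11)/(z + 1). Integrate each term: (8/11) ln|(z - 10)| - (8/11) ln|(z + 1)| + C


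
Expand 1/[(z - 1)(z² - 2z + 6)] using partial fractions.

Cover-up at z = 1: A = 1/(1² - 2·1 + 6) = 1/5. Then B = -A = -1/5, C = -A·(-2 + 1) = 1/5
Result: (1/5)/(z - 1) - ((1/5)z - 1/5)/(z² - 2z + 6)


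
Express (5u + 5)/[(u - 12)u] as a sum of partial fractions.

At u=12: α = (5·12 + 5)/(12 - 0) = 65/12. At u=0: β = (5·0 + 5)/(0 - 12) = -5/12
Result: (65/12)/(u - 12) - (5/12)/u


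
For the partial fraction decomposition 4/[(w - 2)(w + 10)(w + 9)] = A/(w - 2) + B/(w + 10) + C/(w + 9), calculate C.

Cover-up at w = -9: C = 4/[(-9 - 2)(-9 + 10)] = 4/[(-11)(1)] = -4/11


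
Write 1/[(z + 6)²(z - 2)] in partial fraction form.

Cover-up at z=2: R = 1/(2 + 6)² = 1/64. Cover-up at z=-6: Q = 1/(-6 - 2) = -1/8. Comparing z² coeff: P = -R = -1/64
Result: (-1/64)/(z + 6) - (1/8)/(z + 6)² + (1/64)/(z - 2)


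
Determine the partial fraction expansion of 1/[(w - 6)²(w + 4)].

Cover-up at w=-4: C = 1/(-4 - 6)² = 1/100. Cover-up at w=6: B = 1/(6 + 4) = 1/10. Comparing w² coeff: A = -C = -1/100
Result: (-1/100)/(w - 6) + (1/10)/(w - 6)² + (1/100)/(w + 4)


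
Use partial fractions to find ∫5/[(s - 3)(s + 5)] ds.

Decompose: 5/[(s - 3)(s + 5)] = (5/8)/(s - 3) - (5/8)/(s + 5). Integrate each term: (5/8) ln|(s - 3)| - (5/8) ln|(s + 5)| + C


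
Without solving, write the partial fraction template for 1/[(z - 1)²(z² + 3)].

Repeated linear + quadratic: α/(z - 1) + β/(z - 1)² + (γz + δ)/(z² + 3)


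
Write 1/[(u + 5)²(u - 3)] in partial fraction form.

Cover-up at u=3: C = 1/(3 + 5)² = 1/64. Cover-up at u=-5: B = 1/(-5 - 3) = -1/8. Comparing u² coeff: A = -C = -1/64
Result: (-1/64)/(u + 5) - (1/8)/(u + 5)² + (1/64)/(u - 3)


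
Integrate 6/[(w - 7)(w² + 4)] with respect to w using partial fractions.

Cover-up at w=7: A = 6/(7²+4) = 6/53. Coeff matching: B = -6/53, C = -42/53. Decomposition: (6/53)/(w - 7) - ((6/53)w + 42/53)/(w² + 4). Integrate: linear → ln, quadratic → (1/2)ln + arctan: (6/53) ln|(w - 7)| - (3/53) ln(w² + 4) - (21/53) arctan(w/2) + C


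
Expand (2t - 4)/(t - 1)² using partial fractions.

(2t - 4) = P(t - 1) + Q. At t = 1: Q = 2·1 - 4 = -2. Coeff of t: P = 2
Result: 2/(t - 1) - 2/(t - 1)²


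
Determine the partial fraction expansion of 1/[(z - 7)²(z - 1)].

Cover-up at z=1: γ = 1/(1 - 7)² = 1/36. Cover-up at z=7: β = 1/(7 - 1) = 1/6. Comparing z² coeff: α = -γ = -1/36
Result: (-1/36)/(z - 7) + (1/6)/(z - 7)² + (1/36)/(z - 1)


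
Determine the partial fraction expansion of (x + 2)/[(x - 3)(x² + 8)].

At x=3: α = (1·3 + 2)/(3² + 8) = 5/17. β = -α = -5/17, γ = 1 - 3·α = 2/17
Result: (5/17)/(x - 3) - ((5/17)x - 2/17)/(x² + 8)


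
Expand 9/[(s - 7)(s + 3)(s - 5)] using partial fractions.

Using cover-up method: P = 9/20, Q = 9/80, R = -9/16
Result: (9/20)/(s - 7) + (9/80)/(s + 3) - (9/16)/(s - 5)


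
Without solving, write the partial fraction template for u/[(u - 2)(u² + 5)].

Linear + irreducible quadratic: A/(u - 2) + (Bu + C)/(u² + 5)


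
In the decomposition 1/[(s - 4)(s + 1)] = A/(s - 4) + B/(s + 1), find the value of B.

Cover-up at s = -1: B = 1/(-1 - 4) = -1/5


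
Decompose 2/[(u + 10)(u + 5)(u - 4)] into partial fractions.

Using cover-up method: α = 1/35, β = -2/45, γ = 1/63
Result: (1/35)/(u + 10) - (2/45)/(u + 5) + (1/63)/(u - 4)


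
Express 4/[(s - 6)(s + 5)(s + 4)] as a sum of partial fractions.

Using cover-up method: A = 2/55, B = 4/11, C = -2/5
Result: (2/55)/(s - 6) + (4/11)/(s + 5) - (2/5)/(s + 4)


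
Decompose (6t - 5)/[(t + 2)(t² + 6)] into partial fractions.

At t=-2: A = (6·(-2) - 5)/((-2)² + 6) = -17/10. B = -A = 17/10, C = 6 - (-2)·A = 13/5
Result: (-17/10)/(t + 2) + ((17/10)t + 13/5)/(t² + 6)


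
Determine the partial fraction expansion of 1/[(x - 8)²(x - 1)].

Cover-up at x=1: R = 1/(1 - 8)² = 1/49. Cover-up at x=8: Q = 1/(8 - 1) = 1/7. Comparing x² coeff: P = -R = -1/49
Result: (-1/49)/(x - 8) + (1/7)/(x - 8)² + (1/49)/(x - 1)


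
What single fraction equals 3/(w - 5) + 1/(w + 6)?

Common denominator (w - 5)(w + 6). Numerator: 3(w + 6) + 1(w - 5) = (3w + 18) + (w - 5) = 4w + 13
Result: (4w + 13)/[(w - 5)(w + 6)]


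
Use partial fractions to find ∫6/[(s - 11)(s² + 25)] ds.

Cover-up at s=11: A = 6/(11²+25) = 3/73. Coeff matching: B = -3/73, C = -33/73. Decomposition: (3/73)/(s - 11) - ((3/73)s + 33/73)/(s² + 25). Integrate: linear → ln, quadratic → (1/2)ln + arctan: (3/73) ln|(s - 11)| - (3/146) ln(s² + 25) - (33/365) arctan(s/5) + C


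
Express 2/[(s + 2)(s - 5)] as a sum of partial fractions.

2/(s + 2)(s - 5) = α/(s + 2) + β/(s - 5). α = 2/(-2 - 5) = -2/7, β = 2/(5 + 2) = 2/7
Result: (-2/7)/(s + 2) + (2/7)/(s - 5)


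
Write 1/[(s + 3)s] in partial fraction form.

1/(s + 3)s = A/(s + 3) + B/s. A = 1/(-3 - 0) = -1/3, B = 1/(0 + 3) = 1/3
Result: (-1/3)/(s + 3) + (1/3)/s


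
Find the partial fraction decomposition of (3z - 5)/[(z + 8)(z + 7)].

At z=-8: P = (3·(-8) - 5)/(-8 + 7) = 29. At z=-7: Q = (3·(-7) - 5)/(-7 + 8) = -26
Result: 29/(z + 8) - 26/(z + 7)


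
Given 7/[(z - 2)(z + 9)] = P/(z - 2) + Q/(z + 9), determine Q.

Cover-up at z = -9: Q = 7/(-9 - 2) = -7/11


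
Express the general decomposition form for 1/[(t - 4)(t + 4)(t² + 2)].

Two linear + quadratic: α/(t - 4) + β/(t + 4) + (γt + δ)/(t² + 2)


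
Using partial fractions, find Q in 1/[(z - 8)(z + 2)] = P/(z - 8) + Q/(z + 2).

Cover-up at z = -2: Q = 1/(-2 - 8) = -1/10


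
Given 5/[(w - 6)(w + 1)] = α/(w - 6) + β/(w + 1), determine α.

Cover-up at w = 6: α = 5/(6 + 1) = 5/7


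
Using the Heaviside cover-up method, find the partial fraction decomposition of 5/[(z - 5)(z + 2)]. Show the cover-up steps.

Cover (z - 5): set z=5, get α = 5/(5 + 2) = 5/7. Cover (z + 2): set z=-2, get β = 5/(-2 - 5) = -5/7.
Result: (5/7)/(z - 5) - (5/7)/(z + 2)


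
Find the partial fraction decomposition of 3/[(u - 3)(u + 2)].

3/(u - 3)(u + 2) = α/(u - 3) + β/(u + 2). α = 3/(3 + 2) = 3/5, β = 3/(-2 - 3) = -3/5
Result: (3/5)/(u - 3) - (3/5)/(u + 2)


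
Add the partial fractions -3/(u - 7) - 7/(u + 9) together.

Common denominator (u - 7)(u + 9). Numerator: -3(u + 9) - 7(u - 7) = (-3u - 27) - (7u - 49) = -10u + 22
Result: (-10u + 22)/[(u - 7)(u + 9)]


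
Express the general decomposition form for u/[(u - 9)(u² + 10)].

Linear + irreducible quadratic: α/(u - 9) + (βu + γ)/(u² + 10)


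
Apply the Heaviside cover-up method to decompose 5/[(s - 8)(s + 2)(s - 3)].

Cover (s - 8), s=8: A = 5/[(8 + 2)(8 - 3)] = 1/10. Cover (s + 2), s=-2: B = 5/[(-2 - 8)(-2 - 3)] = 1/10. Cover (s - 3), s=3: C = 5/[(3 - 8)(3 + 2)] = -1/5.
Result: (1/10)/(s - 8) + (1/10)/(s + 2) - (1/5)/(s - 3)


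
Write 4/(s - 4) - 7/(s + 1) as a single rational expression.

Common denominator (s - 4)(s + 1). Numerator: 4(s + 1) - 7(s - 4) = (4s + 4) - (7s - 28) = -3s + 32
Result: (-3s + 32)/[(s - 4)(s + 1)]


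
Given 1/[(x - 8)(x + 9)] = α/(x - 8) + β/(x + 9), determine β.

Cover-up at x = -9: β = 1/(-9 - 8) = -1/17


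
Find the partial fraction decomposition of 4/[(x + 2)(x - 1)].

4/(x + 2)(x - 1) = A/(x + 2) + B/(x - 1). A = 4/(-2 - 1) = -4/3, B = 4/(1 + 2) = 4/3
Result: (-4/3)/(x + 2) + (4/3)/(x - 1)


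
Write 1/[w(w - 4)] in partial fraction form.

1/w(w - 4) = α/w + β/(w - 4). α = 1/(0 - 4) = -1/4, β = 1/(4 - 0) = 1/4
Result: (-1/4)/w + (1/4)/(w - 4)


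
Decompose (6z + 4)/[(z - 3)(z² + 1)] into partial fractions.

At z=3: α = (6·3 + 4)/(3² + 1) = 11/5. β = -α = -11/5, γ = 6 - 3·α = -3/5
Result: (11/5)/(z - 3) - ((11/5)z + 3/5)/(z² + 1)


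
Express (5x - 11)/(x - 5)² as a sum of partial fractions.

(5x - 11) = A(x - 5) + B. At x = 5: B = 5·5 - 11 = 14. Coeff of x: A = 5
Result: 5/(x - 5) + 14/(x - 5)²


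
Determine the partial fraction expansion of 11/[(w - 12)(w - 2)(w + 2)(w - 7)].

Using Heaviside cover-up: (11/700)/(w - 12) + (11/200)/(w - 2) - (11/504)/(w + 2) - (11/225)/(w - 7)


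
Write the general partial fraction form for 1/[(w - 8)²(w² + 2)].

Repeated linear + quadratic: P/(w - 8) + Q/(w - 8)² + (Rw + S)/(w² + 2)


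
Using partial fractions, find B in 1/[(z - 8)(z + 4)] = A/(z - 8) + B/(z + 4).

Cover-up at z = -4: B = 1/(-4 - 8) = -1/12


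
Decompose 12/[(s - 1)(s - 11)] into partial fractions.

12/(s - 1)(s - 11) = A/(s - 1) + B/(s - 11). A = 12/(1 - 11) = -6/5, B = 12/(11 - 1) = 6/5
Result: (-6/5)/(s - 1) + (6/5)/(s - 11)


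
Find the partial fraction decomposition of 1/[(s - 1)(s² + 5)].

Cover-up at s = 1: P = 1/(1² + 5) = 1/6. Then Q = -P = -1/6, R = -P·(0 + 1) = -1/6
Result: (1/6)/(s - 1) - ((1/6)s + 1/6)/(s² + 5)


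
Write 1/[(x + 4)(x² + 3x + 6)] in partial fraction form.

Cover-up at x = -4: A = 1/((-4)² + 3·(-4) + 6) = 1/10. Then B = -A = -1/10, C = -A·(3 - 4) = 1/10
Result: (1/10)/(x + 4) - ((1/10)x - 1/10)/(x² + 3x + 6)


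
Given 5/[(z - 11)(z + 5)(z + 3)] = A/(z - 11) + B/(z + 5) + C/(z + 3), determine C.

Cover-up at z = -3: C = 5/[(-3 - 11)(-3 + 5)] = 5/[(-14)(2)] = -5/28


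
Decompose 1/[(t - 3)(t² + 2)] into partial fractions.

Cover-up at t = 3: α = 1/(3² + 2) = 1/11. Then β = -α = -1/11, γ = -α·(0 + 3) = -3/11
Result: (1/11)/(t - 3) - ((1/11)t + 3/11)/(t² + 2)


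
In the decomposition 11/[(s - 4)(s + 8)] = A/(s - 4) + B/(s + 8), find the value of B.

Cover-up at s = -8: B = 11/(-8 - 4) = -11/12


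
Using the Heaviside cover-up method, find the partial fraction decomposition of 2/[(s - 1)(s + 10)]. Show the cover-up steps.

Cover (s - 1): set s=1, get P = 2/(1 + 10) = 2/11. Cover (s + 10): set s=-10, get Q = 2/(-10 - 1) = -2/11.
Result: (2/11)/(s - 1) - (2/11)/(s + 10)


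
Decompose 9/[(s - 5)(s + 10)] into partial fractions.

9/(s - 5)(s + 10) = α/(s - 5) + β/(s + 10). α = 9/(5 + 10) = 3/5, β = 9/(-10 - 5) = -3/5
Result: (3/5)/(s - 5) - (3/5)/(s + 10)


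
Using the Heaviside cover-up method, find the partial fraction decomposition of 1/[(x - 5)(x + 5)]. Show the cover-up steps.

Cover (x - 5): set x=5, get P = 1/(5 + 5) = 1/10. Cover (x + 5): set x=-5, get Q = 1/(-5 - 5) = -1/10.
Result: (1/10)/(x - 5) - (1/10)/(x + 5)


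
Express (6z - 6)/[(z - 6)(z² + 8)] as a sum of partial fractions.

At z=6: α = (6·6 - 6)/(6² + 8) = 15/22. β = -α = -15/22, γ = 6 - 6·α = 21/11
Result: (15/22)/(z - 6) - ((15/22)z - 21/11)/(z² + 8)


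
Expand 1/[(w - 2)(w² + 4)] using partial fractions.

Cover-up at w = 2: A = 1/(2² + 4) = 1/8. Then B = -A = -1/8, C = -A·(0 + 2) = -1/4
Result: (1/8)/(w - 2) - ((1/8)w + 1/4)/(w² + 4)


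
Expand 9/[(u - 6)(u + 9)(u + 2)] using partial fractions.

Using cover-up method: A = 3/40, B = 3/35, C = -9/56
Result: (3/40)/(u - 6) + (3/35)/(u + 9) - (9/56)/(u + 2)


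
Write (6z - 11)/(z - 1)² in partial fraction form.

(6z - 11) = P(z - 1) + Q. At z = 1: Q = 6·1 - 11 = -5. Coeff of z: P = 6
Result: 6/(z - 1) - 5/(z - 1)²


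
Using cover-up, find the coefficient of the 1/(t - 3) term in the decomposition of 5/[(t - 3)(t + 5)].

Cover (t - 3), set t=3: 5/((t + 5) at t=3) = 5/(8) = 5/8


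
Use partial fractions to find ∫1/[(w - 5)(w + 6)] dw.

Decompose: 1/[(w - 5)(w + 6)] = (1/11)/(w - 5) - (1/11)/(w + 6). Integrate each term: (1/11) ln|(w - 5)| - (1/11) ln|(w + 6)| + C


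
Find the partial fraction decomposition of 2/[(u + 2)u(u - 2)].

Using cover-up method: P = 1/4, Q = -1/2, R = 1/4
Result: (1/4)/(u + 2) - (1/2)/u + (1/4)/(u - 2)


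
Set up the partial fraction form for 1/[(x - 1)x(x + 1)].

Three distinct linear factors: A/(x - 1) + B/x + C/(x + 1)


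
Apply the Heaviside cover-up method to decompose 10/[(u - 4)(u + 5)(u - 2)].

Cover (u - 4), u=4: P = 10/[(4 + 5)(4 - 2)] = 5/9. Cover (u + 5), u=-5: Q = 10/[(-5 - 4)(-5 - 2)] = 10/63. Cover (u - 2), u=2: R = 10/[(2 - 4)(2 + 5)] = -5/7.
Result: (5/9)/(u - 4) + (10/63)/(u + 5) - (5/7)/(u - 2)


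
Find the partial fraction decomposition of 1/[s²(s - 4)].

Cover-up at s=4: R = 1/(4 - 0)² = 1/16. Cover-up at s=0: Q = 1/(0 - 4) = -1/4. Comparing s² coeff: P = -R = -1/16
Result: (-1/16)/s - (1/4)/s² + (1/16)/(s - 4)


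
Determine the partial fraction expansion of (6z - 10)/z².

(6z - 10) = αz + β. At z = 0: β = 6·0 - 10 = -10. Coeff of z: α = 6
Result: 6/z - 10/z²


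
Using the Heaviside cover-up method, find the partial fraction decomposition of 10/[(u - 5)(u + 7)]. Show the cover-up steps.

Cover (u - 5): set u=5, get α = 10/(5 + 7) = 5/6. Cover (u + 7): set u=-7, get β = 10/(-7 - 5) = -5/6.
Result: (5/6)/(u - 5) - (5/6)/(u + 7)


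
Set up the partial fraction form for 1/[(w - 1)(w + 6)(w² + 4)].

Two linear + quadratic: P/(w - 1) + Q/(w + 6) + (Rw + S)/(w² + 4)


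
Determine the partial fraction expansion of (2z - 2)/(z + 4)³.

(2z - 2) = α(z + 4)² + β(z + 4) + γ. At z = -4: γ = 2·(-4) - 2 = -10. Coefficients: α = 0, β = 2
Result: 2/(z + 4)² - 10/(z + 4)³


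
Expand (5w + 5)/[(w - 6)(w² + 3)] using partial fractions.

At w=6: α = (5·6 + 5)/(6² + 3) = 35/39. β = -α = -35/39, γ = 5 - 6·α = -5/13
Result: (35/39)/(w - 6) - ((35/39)w + 5/13)/(w² + 3)


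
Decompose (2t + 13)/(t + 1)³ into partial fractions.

(2t + 13) = α(t + 1)² + β(t + 1) + γ. At t = -1: γ = 2·(-1) + 13 = 11. Coefficients: α = 0, β = 2
Result: 2/(t + 1)² + 11/(t + 1)³


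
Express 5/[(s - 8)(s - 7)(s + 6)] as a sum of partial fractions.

Using cover-up method: α = 5/14, β = -5/13, γ = 5/182
Result: (5/14)/(s - 8) - (5/13)/(s - 7) + (5/182)/(s + 6)
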